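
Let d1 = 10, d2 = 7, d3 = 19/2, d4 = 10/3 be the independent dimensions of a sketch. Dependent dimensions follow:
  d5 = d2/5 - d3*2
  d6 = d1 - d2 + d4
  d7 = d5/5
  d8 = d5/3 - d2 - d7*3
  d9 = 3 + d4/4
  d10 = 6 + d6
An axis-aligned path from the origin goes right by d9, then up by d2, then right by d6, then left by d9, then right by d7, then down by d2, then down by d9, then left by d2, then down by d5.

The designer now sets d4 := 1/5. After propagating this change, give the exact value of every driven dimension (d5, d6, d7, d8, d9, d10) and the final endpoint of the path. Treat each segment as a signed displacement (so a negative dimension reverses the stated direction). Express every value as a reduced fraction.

d5 = -88/5
d6 = 16/5
d7 = -88/25
d8 = -173/75
d9 = 61/20
d10 = 46/5
endpoint = (-183/25, 291/20)

Apply edit: d4 := 1/5
  d5 = d2/5 - d3*2 = -88/5
  d6 = d1 - d2 + d4 = 16/5
  d7 = d5/5 = -88/25
  d8 = d5/3 - d2 - d7*3 = -173/75
  d9 = 3 + d4/4 = 61/20
  d10 = 6 + d6 = 46/5
Walk from origin (0, 0):
  seg 1: right by d9 = 61/20 → (61/20, 0)
  seg 2: up by d2 = 7 → (61/20, 7)
  seg 3: right by d6 = 16/5 → (25/4, 7)
  seg 4: left by d9 = 61/20 → (16/5, 7)
  seg 5: right by d7 = -88/25 → (-8/25, 7)
  seg 6: down by d2 = 7 → (-8/25, 0)
  seg 7: down by d9 = 61/20 → (-8/25, -61/20)
  seg 8: left by d2 = 7 → (-183/25, -61/20)
  seg 9: down by d5 = -88/5 → (-183/25, 291/20)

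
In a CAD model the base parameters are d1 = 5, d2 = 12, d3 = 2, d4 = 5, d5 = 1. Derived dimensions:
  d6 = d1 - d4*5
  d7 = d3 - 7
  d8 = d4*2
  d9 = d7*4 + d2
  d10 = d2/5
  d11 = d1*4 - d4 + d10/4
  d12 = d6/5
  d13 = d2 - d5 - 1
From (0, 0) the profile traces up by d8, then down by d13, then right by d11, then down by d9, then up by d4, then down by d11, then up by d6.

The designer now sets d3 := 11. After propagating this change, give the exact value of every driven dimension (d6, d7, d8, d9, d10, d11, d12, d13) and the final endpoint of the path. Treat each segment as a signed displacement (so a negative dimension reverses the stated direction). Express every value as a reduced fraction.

Apply edit: d3 := 11
  d6 = d1 - d4*5 = -20
  d7 = d3 - 7 = 4
  d8 = d4*2 = 10
  d9 = d7*4 + d2 = 28
  d10 = d2/5 = 12/5
  d11 = d1*4 - d4 + d10/4 = 78/5
  d12 = d6/5 = -4
  d13 = d2 - d5 - 1 = 10
Walk from origin (0, 0):
  seg 1: up by d8 = 10 → (0, 10)
  seg 2: down by d13 = 10 → (0, 0)
  seg 3: right by d11 = 78/5 → (78/5, 0)
  seg 4: down by d9 = 28 → (78/5, -28)
  seg 5: up by d4 = 5 → (78/5, -23)
  seg 6: down by d11 = 78/5 → (78/5, -193/5)
  seg 7: up by d6 = -20 → (78/5, -293/5)

d6 = -20
d7 = 4
d8 = 10
d9 = 28
d10 = 12/5
d11 = 78/5
d12 = -4
d13 = 10
endpoint = (78/5, -293/5)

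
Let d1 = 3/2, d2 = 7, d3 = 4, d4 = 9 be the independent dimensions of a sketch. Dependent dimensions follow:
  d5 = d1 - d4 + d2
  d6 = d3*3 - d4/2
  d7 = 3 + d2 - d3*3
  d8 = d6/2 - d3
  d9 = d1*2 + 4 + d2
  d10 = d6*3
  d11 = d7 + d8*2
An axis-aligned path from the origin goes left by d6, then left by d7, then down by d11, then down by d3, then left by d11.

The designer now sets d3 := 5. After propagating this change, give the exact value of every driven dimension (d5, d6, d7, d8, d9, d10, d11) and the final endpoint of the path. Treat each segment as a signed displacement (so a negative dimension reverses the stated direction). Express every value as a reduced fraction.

d5 = -1/2
d6 = 21/2
d7 = -5
d8 = 1/4
d9 = 14
d10 = 63/2
d11 = -9/2
endpoint = (-1, -1/2)

Apply edit: d3 := 5
  d5 = d1 - d4 + d2 = -1/2
  d6 = d3*3 - d4/2 = 21/2
  d7 = 3 + d2 - d3*3 = -5
  d8 = d6/2 - d3 = 1/4
  d9 = d1*2 + 4 + d2 = 14
  d10 = d6*3 = 63/2
  d11 = d7 + d8*2 = -9/2
Walk from origin (0, 0):
  seg 1: left by d6 = 21/2 → (-21/2, 0)
  seg 2: left by d7 = -5 → (-11/2, 0)
  seg 3: down by d11 = -9/2 → (-11/2, 9/2)
  seg 4: down by d3 = 5 → (-11/2, -1/2)
  seg 5: left by d11 = -9/2 → (-1, -1/2)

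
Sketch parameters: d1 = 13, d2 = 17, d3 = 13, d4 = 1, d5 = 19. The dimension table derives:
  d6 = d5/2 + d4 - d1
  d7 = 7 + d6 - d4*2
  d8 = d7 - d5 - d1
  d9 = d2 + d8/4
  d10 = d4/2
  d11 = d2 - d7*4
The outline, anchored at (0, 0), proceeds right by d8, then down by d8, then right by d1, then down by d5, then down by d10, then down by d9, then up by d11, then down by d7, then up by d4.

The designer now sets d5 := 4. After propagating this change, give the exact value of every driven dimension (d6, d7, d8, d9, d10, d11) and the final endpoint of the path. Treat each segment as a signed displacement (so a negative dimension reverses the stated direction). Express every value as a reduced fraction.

d6 = -10
d7 = -5
d8 = -22
d9 = 23/2
d10 = 1/2
d11 = 37
endpoint = (-9, 49)

Apply edit: d5 := 4
  d6 = d5/2 + d4 - d1 = -10
  d7 = 7 + d6 - d4*2 = -5
  d8 = d7 - d5 - d1 = -22
  d9 = d2 + d8/4 = 23/2
  d10 = d4/2 = 1/2
  d11 = d2 - d7*4 = 37
Walk from origin (0, 0):
  seg 1: right by d8 = -22 → (-22, 0)
  seg 2: down by d8 = -22 → (-22, 22)
  seg 3: right by d1 = 13 → (-9, 22)
  seg 4: down by d5 = 4 → (-9, 18)
  seg 5: down by d10 = 1/2 → (-9, 35/2)
  seg 6: down by d9 = 23/2 → (-9, 6)
  seg 7: up by d11 = 37 → (-9, 43)
  seg 8: down by d7 = -5 → (-9, 48)
  seg 9: up by d4 = 1 → (-9, 49)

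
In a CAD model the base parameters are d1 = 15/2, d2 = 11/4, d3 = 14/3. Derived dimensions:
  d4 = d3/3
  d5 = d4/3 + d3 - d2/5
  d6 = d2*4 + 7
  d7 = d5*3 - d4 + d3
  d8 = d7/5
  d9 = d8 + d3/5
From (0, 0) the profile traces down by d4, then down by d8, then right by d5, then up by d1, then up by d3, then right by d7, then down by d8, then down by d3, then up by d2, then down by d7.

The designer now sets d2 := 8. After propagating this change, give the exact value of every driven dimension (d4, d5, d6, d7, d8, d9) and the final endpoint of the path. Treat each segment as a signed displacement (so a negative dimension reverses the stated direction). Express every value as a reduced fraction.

d4 = 14/9
d5 = 484/135
d6 = 39
d7 = 208/15
d8 = 208/75
d9 = 278/75
endpoint = (2356/135, -2461/450)

Apply edit: d2 := 8
  d4 = d3/3 = 14/9
  d5 = d4/3 + d3 - d2/5 = 484/135
  d6 = d2*4 + 7 = 39
  d7 = d5*3 - d4 + d3 = 208/15
  d8 = d7/5 = 208/75
  d9 = d8 + d3/5 = 278/75
Walk from origin (0, 0):
  seg 1: down by d4 = 14/9 → (0, -14/9)
  seg 2: down by d8 = 208/75 → (0, -974/225)
  seg 3: right by d5 = 484/135 → (484/135, -974/225)
  seg 4: up by d1 = 15/2 → (484/135, 1427/450)
  seg 5: up by d3 = 14/3 → (484/135, 3527/450)
  seg 6: right by d7 = 208/15 → (2356/135, 3527/450)
  seg 7: down by d8 = 208/75 → (2356/135, 2279/450)
  seg 8: down by d3 = 14/3 → (2356/135, 179/450)
  seg 9: up by d2 = 8 → (2356/135, 3779/450)
  seg 10: down by d7 = 208/15 → (2356/135, -2461/450)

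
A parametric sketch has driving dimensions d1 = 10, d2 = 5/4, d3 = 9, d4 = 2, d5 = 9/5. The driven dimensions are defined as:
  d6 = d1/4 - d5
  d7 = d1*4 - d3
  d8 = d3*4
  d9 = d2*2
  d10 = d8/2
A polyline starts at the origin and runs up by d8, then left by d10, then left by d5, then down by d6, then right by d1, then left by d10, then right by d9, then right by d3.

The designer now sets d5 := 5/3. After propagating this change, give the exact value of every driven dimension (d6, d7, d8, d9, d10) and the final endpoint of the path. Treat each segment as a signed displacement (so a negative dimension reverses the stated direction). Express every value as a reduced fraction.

Apply edit: d5 := 5/3
  d6 = d1/4 - d5 = 5/6
  d7 = d1*4 - d3 = 31
  d8 = d3*4 = 36
  d9 = d2*2 = 5/2
  d10 = d8/2 = 18
Walk from origin (0, 0):
  seg 1: up by d8 = 36 → (0, 36)
  seg 2: left by d10 = 18 → (-18, 36)
  seg 3: left by d5 = 5/3 → (-59/3, 36)
  seg 4: down by d6 = 5/6 → (-59/3, 211/6)
  seg 5: right by d1 = 10 → (-29/3, 211/6)
  seg 6: left by d10 = 18 → (-83/3, 211/6)
  seg 7: right by d9 = 5/2 → (-151/6, 211/6)
  seg 8: right by d3 = 9 → (-97/6, 211/6)

d6 = 5/6
d7 = 31
d8 = 36
d9 = 5/2
d10 = 18
endpoint = (-97/6, 211/6)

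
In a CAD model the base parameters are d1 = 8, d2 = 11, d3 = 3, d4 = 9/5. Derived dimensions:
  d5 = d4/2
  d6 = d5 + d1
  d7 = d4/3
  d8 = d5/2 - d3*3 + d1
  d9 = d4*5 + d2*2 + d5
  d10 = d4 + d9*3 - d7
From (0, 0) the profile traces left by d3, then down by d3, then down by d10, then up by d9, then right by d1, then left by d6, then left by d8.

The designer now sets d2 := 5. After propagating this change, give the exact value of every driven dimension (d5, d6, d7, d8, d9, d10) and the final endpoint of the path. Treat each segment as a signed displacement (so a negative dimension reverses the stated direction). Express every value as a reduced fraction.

Apply edit: d2 := 5
  d5 = d4/2 = 9/10
  d6 = d5 + d1 = 89/10
  d7 = d4/3 = 3/5
  d8 = d5/2 - d3*3 + d1 = -11/20
  d9 = d4*5 + d2*2 + d5 = 199/10
  d10 = d4 + d9*3 - d7 = 609/10
Walk from origin (0, 0):
  seg 1: left by d3 = 3 → (-3, 0)
  seg 2: down by d3 = 3 → (-3, -3)
  seg 3: down by d10 = 609/10 → (-3, -639/10)
  seg 4: up by d9 = 199/10 → (-3, -44)
  seg 5: right by d1 = 8 → (5, -44)
  seg 6: left by d6 = 89/10 → (-39/10, -44)
  seg 7: left by d8 = -11/20 → (-67/20, -44)

d5 = 9/10
d6 = 89/10
d7 = 3/5
d8 = -11/20
d9 = 199/10
d10 = 609/10
endpoint = (-67/20, -44)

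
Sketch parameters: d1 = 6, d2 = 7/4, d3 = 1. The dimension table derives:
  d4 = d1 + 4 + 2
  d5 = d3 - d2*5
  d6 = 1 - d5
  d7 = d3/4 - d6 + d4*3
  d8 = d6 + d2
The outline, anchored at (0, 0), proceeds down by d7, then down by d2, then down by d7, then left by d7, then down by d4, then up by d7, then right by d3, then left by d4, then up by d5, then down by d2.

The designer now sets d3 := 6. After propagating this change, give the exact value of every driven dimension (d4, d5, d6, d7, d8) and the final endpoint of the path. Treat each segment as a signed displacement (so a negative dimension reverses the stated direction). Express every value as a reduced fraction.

d4 = 12
d5 = -11/4
d6 = 15/4
d7 = 135/4
d8 = 11/2
endpoint = (-159/4, -52)

Apply edit: d3 := 6
  d4 = d1 + 4 + 2 = 12
  d5 = d3 - d2*5 = -11/4
  d6 = 1 - d5 = 15/4
  d7 = d3/4 - d6 + d4*3 = 135/4
  d8 = d6 + d2 = 11/2
Walk from origin (0, 0):
  seg 1: down by d7 = 135/4 → (0, -135/4)
  seg 2: down by d2 = 7/4 → (0, -71/2)
  seg 3: down by d7 = 135/4 → (0, -277/4)
  seg 4: left by d7 = 135/4 → (-135/4, -277/4)
  seg 5: down by d4 = 12 → (-135/4, -325/4)
  seg 6: up by d7 = 135/4 → (-135/4, -95/2)
  seg 7: right by d3 = 6 → (-111/4, -95/2)
  seg 8: left by d4 = 12 → (-159/4, -95/2)
  seg 9: up by d5 = -11/4 → (-159/4, -201/4)
  seg 10: down by d2 = 7/4 → (-159/4, -52)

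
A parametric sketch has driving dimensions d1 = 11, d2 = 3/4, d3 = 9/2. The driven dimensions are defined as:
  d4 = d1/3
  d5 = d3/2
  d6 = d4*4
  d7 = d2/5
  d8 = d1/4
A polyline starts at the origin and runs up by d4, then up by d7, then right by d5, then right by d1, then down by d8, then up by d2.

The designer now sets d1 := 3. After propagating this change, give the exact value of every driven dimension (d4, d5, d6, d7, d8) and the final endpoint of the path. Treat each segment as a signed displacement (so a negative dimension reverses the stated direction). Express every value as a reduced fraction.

d4 = 1
d5 = 9/4
d6 = 4
d7 = 3/20
d8 = 3/4
endpoint = (21/4, 23/20)

Apply edit: d1 := 3
  d4 = d1/3 = 1
  d5 = d3/2 = 9/4
  d6 = d4*4 = 4
  d7 = d2/5 = 3/20
  d8 = d1/4 = 3/4
Walk from origin (0, 0):
  seg 1: up by d4 = 1 → (0, 1)
  seg 2: up by d7 = 3/20 → (0, 23/20)
  seg 3: right by d5 = 9/4 → (9/4, 23/20)
  seg 4: right by d1 = 3 → (21/4, 23/20)
  seg 5: down by d8 = 3/4 → (21/4, 2/5)
  seg 6: up by d2 = 3/4 → (21/4, 23/20)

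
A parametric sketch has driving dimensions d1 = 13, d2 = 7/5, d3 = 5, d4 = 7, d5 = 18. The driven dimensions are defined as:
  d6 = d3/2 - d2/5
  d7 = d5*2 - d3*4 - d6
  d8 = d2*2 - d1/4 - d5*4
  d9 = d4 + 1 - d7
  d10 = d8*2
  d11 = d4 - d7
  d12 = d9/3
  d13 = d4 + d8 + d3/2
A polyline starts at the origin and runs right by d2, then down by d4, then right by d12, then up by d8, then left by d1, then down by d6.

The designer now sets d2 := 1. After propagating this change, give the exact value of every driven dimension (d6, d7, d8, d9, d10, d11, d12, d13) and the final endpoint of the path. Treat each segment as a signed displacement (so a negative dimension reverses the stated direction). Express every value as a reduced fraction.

d6 = 23/10
d7 = 137/10
d8 = -293/4
d9 = -57/10
d10 = -293/2
d11 = -67/10
d12 = -19/10
d13 = -255/4
endpoint = (-139/10, -1651/20)

Apply edit: d2 := 1
  d6 = d3/2 - d2/5 = 23/10
  d7 = d5*2 - d3*4 - d6 = 137/10
  d8 = d2*2 - d1/4 - d5*4 = -293/4
  d9 = d4 + 1 - d7 = -57/10
  d10 = d8*2 = -293/2
  d11 = d4 - d7 = -67/10
  d12 = d9/3 = -19/10
  d13 = d4 + d8 + d3/2 = -255/4
Walk from origin (0, 0):
  seg 1: right by d2 = 1 → (1, 0)
  seg 2: down by d4 = 7 → (1, -7)
  seg 3: right by d12 = -19/10 → (-9/10, -7)
  seg 4: up by d8 = -293/4 → (-9/10, -321/4)
  seg 5: left by d1 = 13 → (-139/10, -321/4)
  seg 6: down by d6 = 23/10 → (-139/10, -1651/20)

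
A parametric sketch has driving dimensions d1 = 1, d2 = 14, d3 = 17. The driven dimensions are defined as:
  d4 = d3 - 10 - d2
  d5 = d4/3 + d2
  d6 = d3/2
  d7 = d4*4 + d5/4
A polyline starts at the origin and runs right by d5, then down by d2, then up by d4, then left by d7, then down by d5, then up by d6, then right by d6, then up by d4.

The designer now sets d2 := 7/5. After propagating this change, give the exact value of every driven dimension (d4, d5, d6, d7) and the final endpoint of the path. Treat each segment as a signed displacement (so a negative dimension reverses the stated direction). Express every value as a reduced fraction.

d4 = 28/5
d5 = 49/15
d6 = 17/2
d7 = 1393/60
endpoint = (-229/20, 451/30)

Apply edit: d2 := 7/5
  d4 = d3 - 10 - d2 = 28/5
  d5 = d4/3 + d2 = 49/15
  d6 = d3/2 = 17/2
  d7 = d4*4 + d5/4 = 1393/60
Walk from origin (0, 0):
  seg 1: right by d5 = 49/15 → (49/15, 0)
  seg 2: down by d2 = 7/5 → (49/15, -7/5)
  seg 3: up by d4 = 28/5 → (49/15, 21/5)
  seg 4: left by d7 = 1393/60 → (-399/20, 21/5)
  seg 5: down by d5 = 49/15 → (-399/20, 14/15)
  seg 6: up by d6 = 17/2 → (-399/20, 283/30)
  seg 7: right by d6 = 17/2 → (-229/20, 283/30)
  seg 8: up by d4 = 28/5 → (-229/20, 451/30)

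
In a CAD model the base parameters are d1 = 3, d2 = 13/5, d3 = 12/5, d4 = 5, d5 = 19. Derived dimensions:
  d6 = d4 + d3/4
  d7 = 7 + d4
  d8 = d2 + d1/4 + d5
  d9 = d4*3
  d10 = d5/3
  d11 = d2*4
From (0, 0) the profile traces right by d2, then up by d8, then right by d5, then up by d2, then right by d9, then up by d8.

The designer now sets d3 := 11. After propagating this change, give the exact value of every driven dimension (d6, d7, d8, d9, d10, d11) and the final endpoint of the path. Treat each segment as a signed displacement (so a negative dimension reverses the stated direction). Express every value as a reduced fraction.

d6 = 31/4
d7 = 12
d8 = 447/20
d9 = 15
d10 = 19/3
d11 = 52/5
endpoint = (183/5, 473/10)

Apply edit: d3 := 11
  d6 = d4 + d3/4 = 31/4
  d7 = 7 + d4 = 12
  d8 = d2 + d1/4 + d5 = 447/20
  d9 = d4*3 = 15
  d10 = d5/3 = 19/3
  d11 = d2*4 = 52/5
Walk from origin (0, 0):
  seg 1: right by d2 = 13/5 → (13/5, 0)
  seg 2: up by d8 = 447/20 → (13/5, 447/20)
  seg 3: right by d5 = 19 → (108/5, 447/20)
  seg 4: up by d2 = 13/5 → (108/5, 499/20)
  seg 5: right by d9 = 15 → (183/5, 499/20)
  seg 6: up by d8 = 447/20 → (183/5, 473/10)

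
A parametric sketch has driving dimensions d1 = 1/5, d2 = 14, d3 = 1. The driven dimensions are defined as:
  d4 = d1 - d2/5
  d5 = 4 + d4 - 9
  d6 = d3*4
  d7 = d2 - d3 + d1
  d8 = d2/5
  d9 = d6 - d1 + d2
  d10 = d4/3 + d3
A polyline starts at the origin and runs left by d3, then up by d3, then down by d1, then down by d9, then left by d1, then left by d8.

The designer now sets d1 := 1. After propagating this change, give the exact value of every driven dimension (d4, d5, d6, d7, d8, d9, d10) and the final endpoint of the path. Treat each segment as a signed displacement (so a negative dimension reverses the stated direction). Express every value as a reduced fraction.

d4 = -9/5
d5 = -34/5
d6 = 4
d7 = 14
d8 = 14/5
d9 = 17
d10 = 2/5
endpoint = (-24/5, -17)

Apply edit: d1 := 1
  d4 = d1 - d2/5 = -9/5
  d5 = 4 + d4 - 9 = -34/5
  d6 = d3*4 = 4
  d7 = d2 - d3 + d1 = 14
  d8 = d2/5 = 14/5
  d9 = d6 - d1 + d2 = 17
  d10 = d4/3 + d3 = 2/5
Walk from origin (0, 0):
  seg 1: left by d3 = 1 → (-1, 0)
  seg 2: up by d3 = 1 → (-1, 1)
  seg 3: down by d1 = 1 → (-1, 0)
  seg 4: down by d9 = 17 → (-1, -17)
  seg 5: left by d1 = 1 → (-2, -17)
  seg 6: left by d8 = 14/5 → (-24/5, -17)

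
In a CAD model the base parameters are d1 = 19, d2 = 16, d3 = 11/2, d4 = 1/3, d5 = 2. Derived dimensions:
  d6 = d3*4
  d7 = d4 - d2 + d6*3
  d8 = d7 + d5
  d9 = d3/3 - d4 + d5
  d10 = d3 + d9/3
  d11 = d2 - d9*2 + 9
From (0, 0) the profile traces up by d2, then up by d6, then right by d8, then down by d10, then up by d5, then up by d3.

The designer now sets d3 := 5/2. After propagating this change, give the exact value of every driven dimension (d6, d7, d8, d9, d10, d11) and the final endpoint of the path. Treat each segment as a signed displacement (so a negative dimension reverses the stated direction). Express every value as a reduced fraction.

d6 = 10
d7 = 43/3
d8 = 49/3
d9 = 5/2
d10 = 10/3
d11 = 20
endpoint = (49/3, 163/6)

Apply edit: d3 := 5/2
  d6 = d3*4 = 10
  d7 = d4 - d2 + d6*3 = 43/3
  d8 = d7 + d5 = 49/3
  d9 = d3/3 - d4 + d5 = 5/2
  d10 = d3 + d9/3 = 10/3
  d11 = d2 - d9*2 + 9 = 20
Walk from origin (0, 0):
  seg 1: up by d2 = 16 → (0, 16)
  seg 2: up by d6 = 10 → (0, 26)
  seg 3: right by d8 = 49/3 → (49/3, 26)
  seg 4: down by d10 = 10/3 → (49/3, 68/3)
  seg 5: up by d5 = 2 → (49/3, 74/3)
  seg 6: up by d3 = 5/2 → (49/3, 163/6)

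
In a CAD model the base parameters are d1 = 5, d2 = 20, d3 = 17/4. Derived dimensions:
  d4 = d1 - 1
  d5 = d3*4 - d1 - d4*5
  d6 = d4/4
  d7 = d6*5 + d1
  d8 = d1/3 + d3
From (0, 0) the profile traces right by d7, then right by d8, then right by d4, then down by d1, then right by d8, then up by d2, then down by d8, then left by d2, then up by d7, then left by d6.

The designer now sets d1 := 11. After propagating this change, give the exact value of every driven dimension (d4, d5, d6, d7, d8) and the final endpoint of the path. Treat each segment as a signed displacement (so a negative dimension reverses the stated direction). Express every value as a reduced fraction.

Apply edit: d1 := 11
  d4 = d1 - 1 = 10
  d5 = d3*4 - d1 - d4*5 = -44
  d6 = d4/4 = 5/2
  d7 = d6*5 + d1 = 47/2
  d8 = d1/3 + d3 = 95/12
Walk from origin (0, 0):
  seg 1: right by d7 = 47/2 → (47/2, 0)
  seg 2: right by d8 = 95/12 → (377/12, 0)
  seg 3: right by d4 = 10 → (497/12, 0)
  seg 4: down by d1 = 11 → (497/12, -11)
  seg 5: right by d8 = 95/12 → (148/3, -11)
  seg 6: up by d2 = 20 → (148/3, 9)
  seg 7: down by d8 = 95/12 → (148/3, 13/12)
  seg 8: left by d2 = 20 → (88/3, 13/12)
  seg 9: up by d7 = 47/2 → (88/3, 295/12)
  seg 10: left by d6 = 5/2 → (161/6, 295/12)

d4 = 10
d5 = -44
d6 = 5/2
d7 = 47/2
d8 = 95/12
endpoint = (161/6, 295/12)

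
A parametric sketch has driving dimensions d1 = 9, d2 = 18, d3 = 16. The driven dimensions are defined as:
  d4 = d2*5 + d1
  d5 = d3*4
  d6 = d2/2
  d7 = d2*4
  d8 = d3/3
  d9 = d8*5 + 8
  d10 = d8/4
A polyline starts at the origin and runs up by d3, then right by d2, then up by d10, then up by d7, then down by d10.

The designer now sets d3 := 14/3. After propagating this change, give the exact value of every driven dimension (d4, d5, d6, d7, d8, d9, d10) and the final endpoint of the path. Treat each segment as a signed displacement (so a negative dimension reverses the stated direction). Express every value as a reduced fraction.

Apply edit: d3 := 14/3
  d4 = d2*5 + d1 = 99
  d5 = d3*4 = 56/3
  d6 = d2/2 = 9
  d7 = d2*4 = 72
  d8 = d3/3 = 14/9
  d9 = d8*5 + 8 = 142/9
  d10 = d8/4 = 7/18
Walk from origin (0, 0):
  seg 1: up by d3 = 14/3 → (0, 14/3)
  seg 2: right by d2 = 18 → (18, 14/3)
  seg 3: up by d10 = 7/18 → (18, 91/18)
  seg 4: up by d7 = 72 → (18, 1387/18)
  seg 5: down by d10 = 7/18 → (18, 230/3)

d4 = 99
d5 = 56/3
d6 = 9
d7 = 72
d8 = 14/9
d9 = 142/9
d10 = 7/18
endpoint = (18, 230/3)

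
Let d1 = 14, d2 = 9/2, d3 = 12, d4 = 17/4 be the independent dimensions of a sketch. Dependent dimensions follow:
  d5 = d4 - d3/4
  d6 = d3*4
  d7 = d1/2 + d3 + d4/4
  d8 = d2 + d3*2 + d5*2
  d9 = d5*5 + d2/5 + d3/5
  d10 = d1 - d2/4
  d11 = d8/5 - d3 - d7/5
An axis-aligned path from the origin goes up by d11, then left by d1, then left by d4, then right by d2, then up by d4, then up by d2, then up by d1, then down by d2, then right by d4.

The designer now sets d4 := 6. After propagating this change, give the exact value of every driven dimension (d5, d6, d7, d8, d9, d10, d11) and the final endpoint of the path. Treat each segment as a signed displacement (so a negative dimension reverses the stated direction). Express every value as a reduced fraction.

Apply edit: d4 := 6
  d5 = d4 - d3/4 = 3
  d6 = d3*4 = 48
  d7 = d1/2 + d3 + d4/4 = 41/2
  d8 = d2 + d3*2 + d5*2 = 69/2
  d9 = d5*5 + d2/5 + d3/5 = 183/10
  d10 = d1 - d2/4 = 103/8
  d11 = d8/5 - d3 - d7/5 = -46/5
Walk from origin (0, 0):
  seg 1: up by d11 = -46/5 → (0, -46/5)
  seg 2: left by d1 = 14 → (-14, -46/5)
  seg 3: left by d4 = 6 → (-20, -46/5)
  seg 4: right by d2 = 9/2 → (-31/2, -46/5)
  seg 5: up by d4 = 6 → (-31/2, -16/5)
  seg 6: up by d2 = 9/2 → (-31/2, 13/10)
  seg 7: up by d1 = 14 → (-31/2, 153/10)
  seg 8: down by d2 = 9/2 → (-31/2, 54/5)
  seg 9: right by d4 = 6 → (-19/2, 54/5)

d5 = 3
d6 = 48
d7 = 41/2
d8 = 69/2
d9 = 183/10
d10 = 103/8
d11 = -46/5
endpoint = (-19/2, 54/5)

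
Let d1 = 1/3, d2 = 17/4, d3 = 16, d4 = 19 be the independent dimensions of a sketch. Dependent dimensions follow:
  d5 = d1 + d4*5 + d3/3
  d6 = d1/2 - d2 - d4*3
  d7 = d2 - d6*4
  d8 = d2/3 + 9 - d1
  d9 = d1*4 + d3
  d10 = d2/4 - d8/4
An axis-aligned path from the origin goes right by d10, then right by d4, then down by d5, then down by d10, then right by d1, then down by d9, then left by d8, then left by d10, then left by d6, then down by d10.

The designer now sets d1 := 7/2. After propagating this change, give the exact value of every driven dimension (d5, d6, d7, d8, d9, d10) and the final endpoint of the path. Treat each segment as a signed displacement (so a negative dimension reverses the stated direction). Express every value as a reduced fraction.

d5 = 623/6
d6 = -119/2
d7 = 969/4
d8 = 83/12
d9 = 30
d10 = -2/3
endpoint = (901/12, -265/2)

Apply edit: d1 := 7/2
  d5 = d1 + d4*5 + d3/3 = 623/6
  d6 = d1/2 - d2 - d4*3 = -119/2
  d7 = d2 - d6*4 = 969/4
  d8 = d2/3 + 9 - d1 = 83/12
  d9 = d1*4 + d3 = 30
  d10 = d2/4 - d8/4 = -2/3
Walk from origin (0, 0):
  seg 1: right by d10 = -2/3 → (-2/3, 0)
  seg 2: right by d4 = 19 → (55/3, 0)
  seg 3: down by d5 = 623/6 → (55/3, -623/6)
  seg 4: down by d10 = -2/3 → (55/3, -619/6)
  seg 5: right by d1 = 7/2 → (131/6, -619/6)
  seg 6: down by d9 = 30 → (131/6, -799/6)
  seg 7: left by d8 = 83/12 → (179/12, -799/6)
  seg 8: left by d10 = -2/3 → (187/12, -799/6)
  seg 9: left by d6 = -119/2 → (901/12, -799/6)
  seg 10: down by d10 = -2/3 → (901/12, -265/2)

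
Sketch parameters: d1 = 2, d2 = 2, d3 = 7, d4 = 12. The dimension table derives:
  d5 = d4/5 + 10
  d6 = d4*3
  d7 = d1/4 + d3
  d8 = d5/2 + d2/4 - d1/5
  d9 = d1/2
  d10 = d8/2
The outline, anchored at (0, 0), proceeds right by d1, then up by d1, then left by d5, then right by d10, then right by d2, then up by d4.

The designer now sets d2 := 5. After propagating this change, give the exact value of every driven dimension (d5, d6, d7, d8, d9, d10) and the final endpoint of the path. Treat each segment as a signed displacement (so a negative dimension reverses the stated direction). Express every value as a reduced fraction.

d5 = 62/5
d6 = 36
d7 = 15/2
d8 = 141/20
d9 = 1
d10 = 141/40
endpoint = (-15/8, 14)

Apply edit: d2 := 5
  d5 = d4/5 + 10 = 62/5
  d6 = d4*3 = 36
  d7 = d1/4 + d3 = 15/2
  d8 = d5/2 + d2/4 - d1/5 = 141/20
  d9 = d1/2 = 1
  d10 = d8/2 = 141/40
Walk from origin (0, 0):
  seg 1: right by d1 = 2 → (2, 0)
  seg 2: up by d1 = 2 → (2, 2)
  seg 3: left by d5 = 62/5 → (-52/5, 2)
  seg 4: right by d10 = 141/40 → (-55/8, 2)
  seg 5: right by d2 = 5 → (-15/8, 2)
  seg 6: up by d4 = 12 → (-15/8, 14)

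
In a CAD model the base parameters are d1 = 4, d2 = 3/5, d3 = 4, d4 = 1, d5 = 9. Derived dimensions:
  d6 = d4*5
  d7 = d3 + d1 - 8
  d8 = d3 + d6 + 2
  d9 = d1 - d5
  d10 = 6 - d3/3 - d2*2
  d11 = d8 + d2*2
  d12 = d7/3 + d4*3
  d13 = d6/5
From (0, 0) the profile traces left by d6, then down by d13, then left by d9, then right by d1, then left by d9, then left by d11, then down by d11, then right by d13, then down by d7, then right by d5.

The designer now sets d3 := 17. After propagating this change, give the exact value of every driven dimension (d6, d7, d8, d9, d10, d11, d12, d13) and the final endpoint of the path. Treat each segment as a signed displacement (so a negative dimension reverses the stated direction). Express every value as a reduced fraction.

d6 = 5
d7 = 13
d8 = 24
d9 = -5
d10 = -13/15
d11 = 126/5
d12 = 22/3
d13 = 1
endpoint = (-31/5, -196/5)

Apply edit: d3 := 17
  d6 = d4*5 = 5
  d7 = d3 + d1 - 8 = 13
  d8 = d3 + d6 + 2 = 24
  d9 = d1 - d5 = -5
  d10 = 6 - d3/3 - d2*2 = -13/15
  d11 = d8 + d2*2 = 126/5
  d12 = d7/3 + d4*3 = 22/3
  d13 = d6/5 = 1
Walk from origin (0, 0):
  seg 1: left by d6 = 5 → (-5, 0)
  seg 2: down by d13 = 1 → (-5, -1)
  seg 3: left by d9 = -5 → (0, -1)
  seg 4: right by d1 = 4 → (4, -1)
  seg 5: left by d9 = -5 → (9, -1)
  seg 6: left by d11 = 126/5 → (-81/5, -1)
  seg 7: down by d11 = 126/5 → (-81/5, -131/5)
  seg 8: right by d13 = 1 → (-76/5, -131/5)
  seg 9: down by d7 = 13 → (-76/5, -196/5)
  seg 10: right by d5 = 9 → (-31/5, -196/5)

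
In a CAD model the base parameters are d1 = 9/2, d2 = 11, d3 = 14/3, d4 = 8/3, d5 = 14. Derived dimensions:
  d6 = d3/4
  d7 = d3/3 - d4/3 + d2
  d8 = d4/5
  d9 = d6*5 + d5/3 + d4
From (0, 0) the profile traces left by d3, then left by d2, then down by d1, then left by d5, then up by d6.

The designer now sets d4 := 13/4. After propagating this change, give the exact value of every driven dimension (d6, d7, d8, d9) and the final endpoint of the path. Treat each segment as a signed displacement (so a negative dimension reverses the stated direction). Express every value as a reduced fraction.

Apply edit: d4 := 13/4
  d6 = d3/4 = 7/6
  d7 = d3/3 - d4/3 + d2 = 413/36
  d8 = d4/5 = 13/20
  d9 = d6*5 + d5/3 + d4 = 55/4
Walk from origin (0, 0):
  seg 1: left by d3 = 14/3 → (-14/3, 0)
  seg 2: left by d2 = 11 → (-47/3, 0)
  seg 3: down by d1 = 9/2 → (-47/3, -9/2)
  seg 4: left by d5 = 14 → (-89/3, -9/2)
  seg 5: up by d6 = 7/6 → (-89/3, -10/3)

d6 = 7/6
d7 = 413/36
d8 = 13/20
d9 = 55/4
endpoint = (-89/3, -10/3)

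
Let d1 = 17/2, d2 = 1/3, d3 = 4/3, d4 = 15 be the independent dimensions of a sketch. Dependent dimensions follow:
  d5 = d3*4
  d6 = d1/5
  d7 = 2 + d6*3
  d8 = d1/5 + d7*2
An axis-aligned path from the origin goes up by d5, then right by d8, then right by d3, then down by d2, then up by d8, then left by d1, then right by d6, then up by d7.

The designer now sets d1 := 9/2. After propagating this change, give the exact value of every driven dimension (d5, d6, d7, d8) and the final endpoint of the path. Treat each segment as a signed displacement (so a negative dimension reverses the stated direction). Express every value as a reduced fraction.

d5 = 16/3
d6 = 9/10
d7 = 47/10
d8 = 103/10
endpoint = (241/30, 20)

Apply edit: d1 := 9/2
  d5 = d3*4 = 16/3
  d6 = d1/5 = 9/10
  d7 = 2 + d6*3 = 47/10
  d8 = d1/5 + d7*2 = 103/10
Walk from origin (0, 0):
  seg 1: up by d5 = 16/3 → (0, 16/3)
  seg 2: right by d8 = 103/10 → (103/10, 16/3)
  seg 3: right by d3 = 4/3 → (349/30, 16/3)
  seg 4: down by d2 = 1/3 → (349/30, 5)
  seg 5: up by d8 = 103/10 → (349/30, 153/10)
  seg 6: left by d1 = 9/2 → (107/15, 153/10)
  seg 7: right by d6 = 9/10 → (241/30, 153/10)
  seg 8: up by d7 = 47/10 → (241/30, 20)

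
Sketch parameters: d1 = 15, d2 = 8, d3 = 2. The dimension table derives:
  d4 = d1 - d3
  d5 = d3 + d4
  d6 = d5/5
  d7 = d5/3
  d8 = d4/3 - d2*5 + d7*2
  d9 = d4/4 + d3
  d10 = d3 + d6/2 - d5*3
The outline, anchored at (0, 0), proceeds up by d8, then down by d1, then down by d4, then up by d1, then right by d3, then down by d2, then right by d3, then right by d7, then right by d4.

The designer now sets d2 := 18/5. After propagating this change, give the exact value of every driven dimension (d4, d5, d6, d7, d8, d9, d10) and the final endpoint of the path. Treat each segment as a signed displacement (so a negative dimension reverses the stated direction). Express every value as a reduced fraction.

Apply edit: d2 := 18/5
  d4 = d1 - d3 = 13
  d5 = d3 + d4 = 15
  d6 = d5/5 = 3
  d7 = d5/3 = 5
  d8 = d4/3 - d2*5 + d7*2 = -11/3
  d9 = d4/4 + d3 = 21/4
  d10 = d3 + d6/2 - d5*3 = -83/2
Walk from origin (0, 0):
  seg 1: up by d8 = -11/3 → (0, -11/3)
  seg 2: down by d1 = 15 → (0, -56/3)
  seg 3: down by d4 = 13 → (0, -95/3)
  seg 4: up by d1 = 15 → (0, -50/3)
  seg 5: right by d3 = 2 → (2, -50/3)
  seg 6: down by d2 = 18/5 → (2, -304/15)
  seg 7: right by d3 = 2 → (4, -304/15)
  seg 8: right by d7 = 5 → (9, -304/15)
  seg 9: right by d4 = 13 → (22, -304/15)

d4 = 13
d5 = 15
d6 = 3
d7 = 5
d8 = -11/3
d9 = 21/4
d10 = -83/2
endpoint = (22, -304/15)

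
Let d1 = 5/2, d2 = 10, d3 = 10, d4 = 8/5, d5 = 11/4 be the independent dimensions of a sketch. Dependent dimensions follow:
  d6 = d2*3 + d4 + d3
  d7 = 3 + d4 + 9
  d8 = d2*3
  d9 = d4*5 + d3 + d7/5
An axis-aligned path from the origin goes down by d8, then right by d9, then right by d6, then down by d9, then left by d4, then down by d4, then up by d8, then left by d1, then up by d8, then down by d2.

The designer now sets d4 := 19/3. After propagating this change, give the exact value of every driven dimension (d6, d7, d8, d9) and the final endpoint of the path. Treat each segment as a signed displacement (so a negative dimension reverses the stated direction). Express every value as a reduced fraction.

d6 = 139/3
d7 = 55/3
d8 = 30
d9 = 136/3
endpoint = (497/6, -95/3)

Apply edit: d4 := 19/3
  d6 = d2*3 + d4 + d3 = 139/3
  d7 = 3 + d4 + 9 = 55/3
  d8 = d2*3 = 30
  d9 = d4*5 + d3 + d7/5 = 136/3
Walk from origin (0, 0):
  seg 1: down by d8 = 30 → (0, -30)
  seg 2: right by d9 = 136/3 → (136/3, -30)
  seg 3: right by d6 = 139/3 → (275/3, -30)
  seg 4: down by d9 = 136/3 → (275/3, -226/3)
  seg 5: left by d4 = 19/3 → (256/3, -226/3)
  seg 6: down by d4 = 19/3 → (256/3, -245/3)
  seg 7: up by d8 = 30 → (256/3, -155/3)
  seg 8: left by d1 = 5/2 → (497/6, -155/3)
  seg 9: up by d8 = 30 → (497/6, -65/3)
  seg 10: down by d2 = 10 → (497/6, -95/3)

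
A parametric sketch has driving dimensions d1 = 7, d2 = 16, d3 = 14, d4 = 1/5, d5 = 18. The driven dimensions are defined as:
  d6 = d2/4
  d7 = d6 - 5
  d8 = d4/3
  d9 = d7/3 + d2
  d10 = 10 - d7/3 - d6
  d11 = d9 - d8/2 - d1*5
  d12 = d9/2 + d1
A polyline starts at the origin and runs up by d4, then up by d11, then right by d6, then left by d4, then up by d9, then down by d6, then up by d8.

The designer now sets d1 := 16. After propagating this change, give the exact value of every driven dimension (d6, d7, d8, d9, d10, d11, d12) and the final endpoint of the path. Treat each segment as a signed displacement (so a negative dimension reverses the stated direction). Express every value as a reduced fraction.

Apply edit: d1 := 16
  d6 = d2/4 = 4
  d7 = d6 - 5 = -1
  d8 = d4/3 = 1/15
  d9 = d7/3 + d2 = 47/3
  d10 = 10 - d7/3 - d6 = 19/3
  d11 = d9 - d8/2 - d1*5 = -1931/30
  d12 = d9/2 + d1 = 143/6
Walk from origin (0, 0):
  seg 1: up by d4 = 1/5 → (0, 1/5)
  seg 2: up by d11 = -1931/30 → (0, -385/6)
  seg 3: right by d6 = 4 → (4, -385/6)
  seg 4: left by d4 = 1/5 → (19/5, -385/6)
  seg 5: up by d9 = 47/3 → (19/5, -97/2)
  seg 6: down by d6 = 4 → (19/5, -105/2)
  seg 7: up by d8 = 1/15 → (19/5, -1573/30)

d6 = 4
d7 = -1
d8 = 1/15
d9 = 47/3
d10 = 19/3
d11 = -1931/30
d12 = 143/6
endpoint = (19/5, -1573/30)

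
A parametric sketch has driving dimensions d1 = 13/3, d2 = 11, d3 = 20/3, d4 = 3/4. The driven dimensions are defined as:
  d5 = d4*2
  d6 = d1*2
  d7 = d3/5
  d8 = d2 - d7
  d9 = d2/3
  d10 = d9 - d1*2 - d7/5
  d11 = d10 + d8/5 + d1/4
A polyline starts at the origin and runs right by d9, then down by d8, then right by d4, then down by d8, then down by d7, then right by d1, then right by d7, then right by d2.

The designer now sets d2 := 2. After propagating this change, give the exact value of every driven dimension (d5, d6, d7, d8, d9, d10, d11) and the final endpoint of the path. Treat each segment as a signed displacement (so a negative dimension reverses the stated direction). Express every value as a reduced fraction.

Apply edit: d2 := 2
  d5 = d4*2 = 3/2
  d6 = d1*2 = 26/3
  d7 = d3/5 = 4/3
  d8 = d2 - d7 = 2/3
  d9 = d2/3 = 2/3
  d10 = d9 - d1*2 - d7/5 = -124/15
  d11 = d10 + d8/5 + d1/4 = -141/20
Walk from origin (0, 0):
  seg 1: right by d9 = 2/3 → (2/3, 0)
  seg 2: down by d8 = 2/3 → (2/3, -2/3)
  seg 3: right by d4 = 3/4 → (17/12, -2/3)
  seg 4: down by d8 = 2/3 → (17/12, -4/3)
  seg 5: down by d7 = 4/3 → (17/12, -8/3)
  seg 6: right by d1 = 13/3 → (23/4, -8/3)
  seg 7: right by d7 = 4/3 → (85/12, -8/3)
  seg 8: right by d2 = 2 → (109/12, -8/3)

d5 = 3/2
d6 = 26/3
d7 = 4/3
d8 = 2/3
d9 = 2/3
d10 = -124/15
d11 = -141/20
endpoint = (109/12, -8/3)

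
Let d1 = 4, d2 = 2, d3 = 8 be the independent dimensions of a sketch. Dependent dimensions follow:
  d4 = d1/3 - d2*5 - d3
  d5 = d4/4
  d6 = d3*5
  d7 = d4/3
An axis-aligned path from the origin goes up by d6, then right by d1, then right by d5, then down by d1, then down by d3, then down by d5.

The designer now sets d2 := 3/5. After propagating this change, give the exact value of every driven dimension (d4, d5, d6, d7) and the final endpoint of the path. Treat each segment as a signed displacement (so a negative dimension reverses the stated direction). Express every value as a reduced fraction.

Apply edit: d2 := 3/5
  d4 = d1/3 - d2*5 - d3 = -29/3
  d5 = d4/4 = -29/12
  d6 = d3*5 = 40
  d7 = d4/3 = -29/9
Walk from origin (0, 0):
  seg 1: up by d6 = 40 → (0, 40)
  seg 2: right by d1 = 4 → (4, 40)
  seg 3: right by d5 = -29/12 → (19/12, 40)
  seg 4: down by d1 = 4 → (19/12, 36)
  seg 5: down by d3 = 8 → (19/12, 28)
  seg 6: down by d5 = -29/12 → (19/12, 365/12)

d4 = -29/3
d5 = -29/12
d6 = 40
d7 = -29/9
endpoint = (19/12, 365/12)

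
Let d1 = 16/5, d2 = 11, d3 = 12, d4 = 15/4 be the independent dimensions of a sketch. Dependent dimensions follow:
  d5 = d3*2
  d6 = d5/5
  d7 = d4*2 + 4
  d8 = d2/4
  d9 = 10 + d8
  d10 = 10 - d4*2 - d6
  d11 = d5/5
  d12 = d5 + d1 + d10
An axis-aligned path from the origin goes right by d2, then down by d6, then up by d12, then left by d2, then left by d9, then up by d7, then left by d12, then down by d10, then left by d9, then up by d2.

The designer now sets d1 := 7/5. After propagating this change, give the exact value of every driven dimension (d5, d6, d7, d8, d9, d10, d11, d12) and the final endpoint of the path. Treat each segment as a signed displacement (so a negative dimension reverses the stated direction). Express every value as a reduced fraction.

d5 = 24
d6 = 24/5
d7 = 23/2
d8 = 11/4
d9 = 51/4
d10 = -23/10
d11 = 24/5
d12 = 231/10
endpoint = (-243/5, 431/10)

Apply edit: d1 := 7/5
  d5 = d3*2 = 24
  d6 = d5/5 = 24/5
  d7 = d4*2 + 4 = 23/2
  d8 = d2/4 = 11/4
  d9 = 10 + d8 = 51/4
  d10 = 10 - d4*2 - d6 = -23/10
  d11 = d5/5 = 24/5
  d12 = d5 + d1 + d10 = 231/10
Walk from origin (0, 0):
  seg 1: right by d2 = 11 → (11, 0)
  seg 2: down by d6 = 24/5 → (11, -24/5)
  seg 3: up by d12 = 231/10 → (11, 183/10)
  seg 4: left by d2 = 11 → (0, 183/10)
  seg 5: left by d9 = 51/4 → (-51/4, 183/10)
  seg 6: up by d7 = 23/2 → (-51/4, 149/5)
  seg 7: left by d12 = 231/10 → (-717/20, 149/5)
  seg 8: down by d10 = -23/10 → (-717/20, 321/10)
  seg 9: left by d9 = 51/4 → (-243/5, 321/10)
  seg 10: up by d2 = 11 → (-243/5, 431/10)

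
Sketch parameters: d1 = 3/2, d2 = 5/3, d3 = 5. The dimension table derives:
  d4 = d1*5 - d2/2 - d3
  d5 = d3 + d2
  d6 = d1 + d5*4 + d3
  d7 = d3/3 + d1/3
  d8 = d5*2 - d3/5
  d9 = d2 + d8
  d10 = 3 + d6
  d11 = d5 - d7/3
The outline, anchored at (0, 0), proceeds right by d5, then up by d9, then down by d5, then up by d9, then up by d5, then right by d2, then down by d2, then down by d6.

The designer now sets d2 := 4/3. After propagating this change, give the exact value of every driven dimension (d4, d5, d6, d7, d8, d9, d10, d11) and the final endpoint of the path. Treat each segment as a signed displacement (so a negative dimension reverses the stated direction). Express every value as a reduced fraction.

d4 = 11/6
d5 = 19/3
d6 = 191/6
d7 = 13/6
d8 = 35/3
d9 = 13
d10 = 209/6
d11 = 101/18
endpoint = (23/3, -43/6)

Apply edit: d2 := 4/3
  d4 = d1*5 - d2/2 - d3 = 11/6
  d5 = d3 + d2 = 19/3
  d6 = d1 + d5*4 + d3 = 191/6
  d7 = d3/3 + d1/3 = 13/6
  d8 = d5*2 - d3/5 = 35/3
  d9 = d2 + d8 = 13
  d10 = 3 + d6 = 209/6
  d11 = d5 - d7/3 = 101/18
Walk from origin (0, 0):
  seg 1: right by d5 = 19/3 → (19/3, 0)
  seg 2: up by d9 = 13 → (19/3, 13)
  seg 3: down by d5 = 19/3 → (19/3, 20/3)
  seg 4: up by d9 = 13 → (19/3, 59/3)
  seg 5: up by d5 = 19/3 → (19/3, 26)
  seg 6: right by d2 = 4/3 → (23/3, 26)
  seg 7: down by d2 = 4/3 → (23/3, 74/3)
  seg 8: down by d6 = 191/6 → (23/3, -43/6)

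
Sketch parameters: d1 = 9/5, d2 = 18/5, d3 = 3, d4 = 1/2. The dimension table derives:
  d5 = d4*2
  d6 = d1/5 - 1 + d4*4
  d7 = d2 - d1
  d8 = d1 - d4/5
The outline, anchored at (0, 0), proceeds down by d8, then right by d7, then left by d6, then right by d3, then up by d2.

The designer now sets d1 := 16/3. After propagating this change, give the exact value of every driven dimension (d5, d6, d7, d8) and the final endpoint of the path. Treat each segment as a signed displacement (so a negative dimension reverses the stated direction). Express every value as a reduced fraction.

d5 = 1
d6 = 31/15
d7 = -26/15
d8 = 157/30
endpoint = (-4/5, -49/30)

Apply edit: d1 := 16/3
  d5 = d4*2 = 1
  d6 = d1/5 - 1 + d4*4 = 31/15
  d7 = d2 - d1 = -26/15
  d8 = d1 - d4/5 = 157/30
Walk from origin (0, 0):
  seg 1: down by d8 = 157/30 → (0, -157/30)
  seg 2: right by d7 = -26/15 → (-26/15, -157/30)
  seg 3: left by d6 = 31/15 → (-19/5, -157/30)
  seg 4: right by d3 = 3 → (-4/5, -157/30)
  seg 5: up by d2 = 18/5 → (-4/5, -49/30)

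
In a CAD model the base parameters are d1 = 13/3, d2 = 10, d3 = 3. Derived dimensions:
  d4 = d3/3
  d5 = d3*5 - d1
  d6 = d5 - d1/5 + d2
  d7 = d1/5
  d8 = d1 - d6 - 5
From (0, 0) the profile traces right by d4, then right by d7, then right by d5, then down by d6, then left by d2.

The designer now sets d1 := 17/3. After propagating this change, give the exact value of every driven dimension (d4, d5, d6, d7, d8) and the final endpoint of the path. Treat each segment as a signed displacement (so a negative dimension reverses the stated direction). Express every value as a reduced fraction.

d4 = 1
d5 = 28/3
d6 = 91/5
d7 = 17/15
d8 = -263/15
endpoint = (22/15, -91/5)

Apply edit: d1 := 17/3
  d4 = d3/3 = 1
  d5 = d3*5 - d1 = 28/3
  d6 = d5 - d1/5 + d2 = 91/5
  d7 = d1/5 = 17/15
  d8 = d1 - d6 - 5 = -263/15
Walk from origin (0, 0):
  seg 1: right by d4 = 1 → (1, 0)
  seg 2: right by d7 = 17/15 → (32/15, 0)
  seg 3: right by d5 = 28/3 → (172/15, 0)
  seg 4: down by d6 = 91/5 → (172/15, -91/5)
  seg 5: left by d2 = 10 → (22/15, -91/5)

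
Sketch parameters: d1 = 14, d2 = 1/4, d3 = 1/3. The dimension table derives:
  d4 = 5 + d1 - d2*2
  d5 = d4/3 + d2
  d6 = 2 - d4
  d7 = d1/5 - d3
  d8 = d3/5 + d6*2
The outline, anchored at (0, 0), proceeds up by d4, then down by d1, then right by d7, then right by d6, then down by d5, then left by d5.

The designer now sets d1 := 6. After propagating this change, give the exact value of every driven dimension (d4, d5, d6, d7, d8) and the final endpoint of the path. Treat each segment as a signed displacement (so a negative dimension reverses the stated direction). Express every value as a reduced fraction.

Apply edit: d1 := 6
  d4 = 5 + d1 - d2*2 = 21/2
  d5 = d4/3 + d2 = 15/4
  d6 = 2 - d4 = -17/2
  d7 = d1/5 - d3 = 13/15
  d8 = d3/5 + d6*2 = -254/15
Walk from origin (0, 0):
  seg 1: up by d4 = 21/2 → (0, 21/2)
  seg 2: down by d1 = 6 → (0, 9/2)
  seg 3: right by d7 = 13/15 → (13/15, 9/2)
  seg 4: right by d6 = -17/2 → (-229/30, 9/2)
  seg 5: down by d5 = 15/4 → (-229/30, 3/4)
  seg 6: left by d5 = 15/4 → (-683/60, 3/4)

d4 = 21/2
d5 = 15/4
d6 = -17/2
d7 = 13/15
d8 = -254/15
endpoint = (-683/60, 3/4)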